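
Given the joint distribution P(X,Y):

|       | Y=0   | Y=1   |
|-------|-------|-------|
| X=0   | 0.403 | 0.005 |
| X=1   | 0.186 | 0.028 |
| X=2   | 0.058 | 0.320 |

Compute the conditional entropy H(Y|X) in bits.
0.3925 bits

H(Y|X) = H(X,Y) - H(X)

H(X,Y) = -Σ_{x,y} P(x,y) log₂ P(x,y). Per-cell terms -P(x,y)·log₂P(x,y):
  X=0: 0.5284, 0.0382
  X=1: 0.4514, 0.1444
  X=2: 0.2383, 0.5260
Sum of the 6 terms: H(X,Y) = 1.9267 bits

Marginal of X (row sums):
  P(X=0) = 0.403 + 0.005 = 0.408
  P(X=1) = 0.186 + 0.028 = 0.214
  P(X=2) = 0.058 + 0.320 = 0.378
H(X) = -[0.408·log₂(0.408) + 0.214·log₂(0.214) + 0.378·log₂(0.378)]
  = 0.5277 + 0.4760 + 0.5305 = 1.5342 bits

H(Y|X) = H(X,Y) - H(X) = 1.9267 - 1.5342 = 0.3925 bits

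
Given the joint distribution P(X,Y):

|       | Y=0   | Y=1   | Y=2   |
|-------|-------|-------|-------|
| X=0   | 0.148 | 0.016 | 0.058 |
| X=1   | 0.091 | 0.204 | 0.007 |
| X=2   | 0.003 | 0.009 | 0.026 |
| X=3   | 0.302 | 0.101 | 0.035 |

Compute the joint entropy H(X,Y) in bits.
2.8225 bits

H(X,Y) = -Σ_{x,y} P(x,y) log₂ P(x,y). Per-cell terms -P(x,y)·log₂P(x,y):
  X=0: 0.40794, 0.09545, 0.23825
  X=1: 0.31468, 0.46785, 0.05011
  X=2: 0.02514, 0.06116, 0.13690
  X=3: 0.52167, 0.33406, 0.16928
Sum of the 12 terms: H(X,Y) = 2.8225 bits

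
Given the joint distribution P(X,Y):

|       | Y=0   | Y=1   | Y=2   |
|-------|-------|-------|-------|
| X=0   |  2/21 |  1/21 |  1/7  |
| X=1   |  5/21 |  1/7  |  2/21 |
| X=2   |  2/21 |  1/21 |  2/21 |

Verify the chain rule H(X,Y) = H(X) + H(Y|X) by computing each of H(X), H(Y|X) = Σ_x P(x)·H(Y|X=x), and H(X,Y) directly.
H(X) = 1.5190 bits, H(Y|X) = 1.4866 bits, H(X,Y) = 3.0057 bits

Marginal of X (row sums):
  P(X=0) = 2/21 + 1/21 + 1/7 = 2/7
  P(X=1) = 5/21 + 1/7 + 2/21 = 10/21
  P(X=2) = 2/21 + 1/21 + 2/21 = 5/21
H(X) = -[(2/7)·log₂(2/7) + (10/21)·log₂(10/21) + (5/21)·log₂(5/21)]
  = 0.516387 + 0.509709 + 0.492950 = 1.5190 bits

H(Y|X) = Σ_x P(x)·H(Y|X=x):
  X=0: P(X=0) = 2/7, P(Y|X=0) = (1/3, 1/6, 1/2) → H(Y|X=0) = 1.459148
  X=1: P(X=1) = 10/21, P(Y|X=1) = (1/2, 3/10, 1/5) → H(Y|X=1) = 1.485475
  X=2: P(X=2) = 5/21, P(Y|X=2) = (2/5, 1/5, 2/5) → H(Y|X=2) = 1.521928
H(Y|X) = (2/7)·1.459148 + (10/21)·1.485475 + (5/21)·1.521928 = 1.4866 bits

H(X,Y) = -Σ_{x,y} P(x,y) log₂ P(x,y). Per-cell terms -P(x,y)·log₂P(x,y):
  X=0: 0.323078, 0.209158, 0.401051
  X=1: 0.492950, 0.401051, 0.323078
  X=2: 0.323078, 0.209158, 0.323078
Sum of the 9 terms: H(X,Y) = 3.0057 bits

Chain rule check:
  H(X) + H(Y|X) = 1.5190 + 1.4866 = 3.0056 bits
  H(X,Y) = 3.0057 bits
✓ Chain rule verified (Δ = 0.0001 is 4-dp rounding noise: each of the three values was rounded independently).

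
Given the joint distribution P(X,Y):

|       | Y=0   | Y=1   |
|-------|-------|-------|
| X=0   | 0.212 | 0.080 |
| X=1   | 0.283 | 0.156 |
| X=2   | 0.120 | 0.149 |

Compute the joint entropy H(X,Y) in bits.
2.4758 bits

H(X,Y) = -Σ_{x,y} P(x,y) log₂ P(x,y). Per-cell terms -P(x,y)·log₂P(x,y):
  X=0: 0.47443, 0.29151
  X=1: 0.51538, 0.41814
  X=2: 0.36707, 0.40925
Sum of the 6 terms: H(X,Y) = 2.4758 bits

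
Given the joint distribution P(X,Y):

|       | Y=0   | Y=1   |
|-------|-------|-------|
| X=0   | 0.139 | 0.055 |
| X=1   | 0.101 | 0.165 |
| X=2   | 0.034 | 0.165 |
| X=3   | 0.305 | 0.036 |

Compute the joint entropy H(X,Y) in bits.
2.6788 bits

H(X,Y) = -Σ_{x,y} P(x,y) log₂ P(x,y). Per-cell terms -P(x,y)·log₂P(x,y):
  X=0: 0.3957, 0.2301
  X=1: 0.3341, 0.4289
  X=2: 0.1659, 0.4289
  X=3: 0.5225, 0.1727
Sum of the 8 terms: H(X,Y) = 2.6788 bits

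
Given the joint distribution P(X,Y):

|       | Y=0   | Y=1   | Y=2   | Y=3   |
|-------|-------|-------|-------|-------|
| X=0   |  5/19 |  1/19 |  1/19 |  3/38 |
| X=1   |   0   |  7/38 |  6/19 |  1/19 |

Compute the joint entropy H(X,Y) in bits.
2.4415 bits

H(X,Y) = -Σ_{x,y} P(x,y) log₂ P(x,y). Per-cell terms -P(x,y)·log₂P(x,y):
  X=0: 0.5068, 0.2236, 0.2236, 0.2892
  X=1: 0.0000, 0.4496, 0.5251, 0.2236
  (cells with P = 0 contribute 0)
Sum of the 8 terms: H(X,Y) = 2.4415 bits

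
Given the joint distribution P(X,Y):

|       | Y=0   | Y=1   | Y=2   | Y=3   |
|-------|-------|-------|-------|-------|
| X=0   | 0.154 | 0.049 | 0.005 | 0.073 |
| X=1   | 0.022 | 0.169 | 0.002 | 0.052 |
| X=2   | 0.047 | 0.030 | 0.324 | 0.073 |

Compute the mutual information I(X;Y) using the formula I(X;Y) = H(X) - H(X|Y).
0.5959 bits

I(X;Y) = H(X) - H(X|Y)

Marginal of X (row sums):
  P(X=0) = 0.154 + 0.049 + 0.005 + 0.073 = 0.281
  P(X=1) = 0.022 + 0.169 + 0.002 + 0.052 = 0.245
  P(X=2) = 0.047 + 0.030 + 0.324 + 0.073 = 0.474
H(X) = -[0.281·log₂(0.281) + 0.245·log₂(0.245) + 0.474·log₂(0.474)]
  = 0.51461 + 0.49714 + 0.51052 = 1.5223 bits

Marginal of Y (column sums):
  P(Y=0) = 0.154 + 0.022 + 0.047 = 0.223
  P(Y=1) = 0.049 + 0.169 + 0.030 = 0.248
  P(Y=2) = 0.005 + 0.002 + 0.324 = 0.331
  P(Y=3) = 0.073 + 0.052 + 0.073 = 0.198
H(X|Y) = Σ_y P(y)·H(X|Y=y):
  Y=0: P(Y=0) = 0.223, P(X|Y=0) = (154/223, 22/223, 47/223) → H(X|Y=0) = 1.17194
  Y=1: P(Y=1) = 0.248, P(X|Y=1) = (49/248, 169/248, 15/124) → H(X|Y=1) = 1.20792
  Y=2: P(Y=2) = 0.331, P(X|Y=2) = (5/331, 2/331, 324/331) → H(X|Y=2) = 0.16609
  Y=3: P(Y=3) = 0.198, P(X|Y=3) = (73/198, 26/99, 73/198) → H(X|Y=3) = 1.56806
H(X|Y) = 0.223·1.17194 + 0.248·1.20792 + 0.331·0.16609 + 0.198·1.56806 = 0.9264 bits

I(X;Y) = H(X) - H(X|Y) = 1.5223 - 0.9264 = 0.5959 bits

Cross-check via I(X;Y) = H(X) + H(Y) - H(X,Y): computing H(Y) from the column sums and H(X,Y) from the 12 cells in the same way gives H(Y) = 1.9722 bits and H(X,Y) = 2.8986 bits, so
I(X;Y) = 1.5223 + 1.9722 - 2.8986 = 0.5959 bits ✓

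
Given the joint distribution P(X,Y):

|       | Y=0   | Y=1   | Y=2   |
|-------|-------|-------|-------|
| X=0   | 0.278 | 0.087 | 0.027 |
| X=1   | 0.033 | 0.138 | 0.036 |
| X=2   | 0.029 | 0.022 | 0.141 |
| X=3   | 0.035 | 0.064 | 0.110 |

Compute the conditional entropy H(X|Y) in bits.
1.5517 bits

H(X|Y) = H(X,Y) - H(Y)

H(X,Y) = -Σ_{x,y} P(x,y) log₂ P(x,y). Per-cell terms -P(x,y)·log₂P(x,y):
  X=0: 0.51342, 0.30649, 0.14069
  X=1: 0.16241, 0.39430, 0.17265
  X=2: 0.14813, 0.12114, 0.39850
  X=3: 0.16928, 0.25381, 0.35029
Sum of the 12 terms: H(X,Y) = 3.1311 bits

Marginal of Y (column sums):
  P(Y=0) = 0.278 + 0.033 + 0.029 + 0.035 = 0.375
  P(Y=1) = 0.087 + 0.138 + 0.022 + 0.064 = 0.311
  P(Y=2) = 0.027 + 0.036 + 0.141 + 0.110 = 0.314
H(Y) = -[0.375·log₂(0.375) + 0.311·log₂(0.311) + 0.314·log₂(0.314)]
  = 0.53064 + 0.52404 + 0.52475 = 1.5794 bits

H(X|Y) = H(X,Y) - H(Y) = 3.1311 - 1.5794 = 1.5517 bits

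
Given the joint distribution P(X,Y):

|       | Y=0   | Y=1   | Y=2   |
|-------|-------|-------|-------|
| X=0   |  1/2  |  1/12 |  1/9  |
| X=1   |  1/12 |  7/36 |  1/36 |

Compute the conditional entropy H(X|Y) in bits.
0.6902 bits

H(X|Y) = H(X,Y) - H(Y)

H(X,Y) = -Σ_{x,y} P(x,y) log₂ P(x,y). Per-cell terms -P(x,y)·log₂P(x,y):
  X=0: 0.50000, 0.29875, 0.35221
  X=1: 0.29875, 0.45939, 0.14361
Sum of the 6 terms: H(X,Y) = 2.0527 bits

Marginal of Y (column sums):
  P(Y=0) = 1/2 + 1/12 = 7/12
  P(Y=1) = 1/12 + 7/36 = 5/18
  P(Y=2) = 1/9 + 1/36 = 5/36
H(Y) = -[(7/12)·log₂(7/12) + (5/18)·log₂(5/18) + (5/36)·log₂(5/36)]
  = 0.45360 + 0.51333 + 0.39556 = 1.3625 bits

H(X|Y) = H(X,Y) - H(Y) = 2.0527 - 1.3625 = 0.6902 bits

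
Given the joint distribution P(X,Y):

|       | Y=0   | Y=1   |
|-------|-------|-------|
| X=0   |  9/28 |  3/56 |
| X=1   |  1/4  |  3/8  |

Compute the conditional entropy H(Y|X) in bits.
0.8287 bits

H(Y|X) = H(X,Y) - H(X)

H(X,Y) = -Σ_{x,y} P(x,y) log₂ P(x,y). Per-cell terms -P(x,y)·log₂P(x,y):
  X=0: 0.52632, 0.22620
  X=1: 0.50000, 0.53064
Sum of the 4 terms: H(X,Y) = 1.78316 bits

Marginal of X (row sums):
  P(X=0) = 9/28 + 3/56 = 3/8
  P(X=1) = 1/4 + 3/8 = 5/8
H(X) = -[(3/8)·log₂(3/8) + (5/8)·log₂(5/8)]
  = 0.53064 + 0.42379 = 0.95443 bits

H(Y|X) = H(X,Y) - H(X) = 1.78316 - 0.95443 = 0.8287 bits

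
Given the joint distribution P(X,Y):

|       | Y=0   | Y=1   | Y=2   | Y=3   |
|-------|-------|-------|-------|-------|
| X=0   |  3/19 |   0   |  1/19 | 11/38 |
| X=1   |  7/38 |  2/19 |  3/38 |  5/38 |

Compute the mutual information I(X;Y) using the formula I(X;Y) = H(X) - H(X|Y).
0.1543 bits

I(X;Y) = H(X) - H(X|Y)

Marginal of X (row sums):
  P(X=0) = 3/19 + 0 + 1/19 + 11/38 = 1/2
  P(X=1) = 7/38 + 2/19 + 3/38 + 5/38 = 1/2
H(X) = -[(1/2)·log₂(1/2) + (1/2)·log₂(1/2)]
  = 0.5000 + 0.5000 = 1.0000 bits

Marginal of Y (column sums):
  P(Y=0) = 3/19 + 7/38 = 13/38
  P(Y=1) = 0 + 2/19 = 2/19
  P(Y=2) = 1/19 + 3/38 = 5/38
  P(Y=3) = 11/38 + 5/38 = 8/19
H(X|Y) = Σ_y P(y)·H(X|Y=y):
  Y=0: P(Y=0) = 13/38, P(X|Y=0) = (6/13, 7/13) → H(X|Y=0) = 0.9957
  Y=1: P(Y=1) = 2/19, P(X|Y=1) = (0, 1) → H(X|Y=1) = 0.0000
  Y=2: P(Y=2) = 5/38, P(X|Y=2) = (2/5, 3/5) → H(X|Y=2) = 0.9710
  Y=3: P(Y=3) = 8/19, P(X|Y=3) = (11/16, 5/16) → H(X|Y=3) = 0.8960
H(X|Y) = (13/38)·0.9957 + (2/19)·0.0000 + (5/38)·0.9710 + (8/19)·0.8960 = 0.8457 bits

I(X;Y) = H(X) - H(X|Y) = 1.0000 - 0.8457 = 0.1543 bits

Cross-check via I(X;Y) = H(X) + H(Y) - H(X,Y): computing H(Y) from the column sums and H(X,Y) from the 8 cells in the same way gives H(Y) = 1.7817 bits and H(X,Y) = 2.6274 bits, so
I(X;Y) = 1.0000 + 1.7817 - 2.6274 = 0.1543 bits ✓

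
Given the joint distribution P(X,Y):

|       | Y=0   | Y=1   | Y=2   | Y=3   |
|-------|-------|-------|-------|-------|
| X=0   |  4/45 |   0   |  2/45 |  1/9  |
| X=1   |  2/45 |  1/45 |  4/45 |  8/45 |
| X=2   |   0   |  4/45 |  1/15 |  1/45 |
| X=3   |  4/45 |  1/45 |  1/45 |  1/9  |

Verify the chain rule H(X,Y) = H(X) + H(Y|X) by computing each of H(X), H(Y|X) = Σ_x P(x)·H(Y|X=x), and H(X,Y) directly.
H(X) = 1.9649 bits, H(Y|X) = 1.5719 bits, H(X,Y) = 3.5369 bits

Marginal of X (row sums):
  P(X=0) = 4/45 + 0 + 2/45 + 1/9 = 11/45
  P(X=1) = 2/45 + 1/45 + 4/45 + 8/45 = 1/3
  P(X=2) = 0 + 4/45 + 1/15 + 1/45 = 8/45
  P(X=3) = 4/45 + 1/45 + 1/45 + 1/9 = 11/45
H(X) = -[(11/45)·log₂(11/45) + (1/3)·log₂(1/3) + (8/45)·log₂(8/45) + (11/45)·log₂(11/45)]
  = 0.49681 + 0.52832 + 0.44300 + 0.49681 = 1.9649 bits

H(Y|X) = Σ_x P(x)·H(Y|X=x):
  X=0: P(X=0) = 11/45, P(Y|X=0) = (4/11, 0, 2/11, 5/11) → H(Y|X=0) = 1.49492
  X=1: P(X=1) = 1/3, P(Y|X=1) = (2/15, 1/15, 4/15, 8/15) → H(Y|X=1) = 1.64022
  X=2: P(X=2) = 8/45, P(Y|X=2) = (0, 1/2, 3/8, 1/8) → H(Y|X=2) = 1.40564
  X=3: P(X=3) = 11/45, P(Y|X=3) = (4/11, 1/11, 1/11, 5/11) → H(Y|X=3) = 1.67674
H(Y|X) = (11/45)·1.49492 + (1/3)·1.64022 + (8/45)·1.40564 + (11/45)·1.67674 = 1.5719 bits

H(X,Y) = -Σ_{x,y} P(x,y) log₂ P(x,y). Per-cell terms -P(x,y)·log₂P(x,y):
  X=0: 0.31039, 0.00000, 0.19964, 0.35221
  X=1: 0.19964, 0.12204, 0.31039, 0.44300
  X=2: 0.00000, 0.31039, 0.26046, 0.12204
  X=3: 0.31039, 0.12204, 0.12204, 0.35221
  (cells with P = 0 contribute 0)
Sum of the 16 terms: H(X,Y) = 3.5369 bits

Chain rule check:
  H(X) + H(Y|X) = 1.9649 + 1.5719 = 3.5368 bits
  H(X,Y) = 3.5369 bits
✓ Chain rule verified (Δ = 0.0001 is 4-dp rounding noise: each of the three values was rounded independently).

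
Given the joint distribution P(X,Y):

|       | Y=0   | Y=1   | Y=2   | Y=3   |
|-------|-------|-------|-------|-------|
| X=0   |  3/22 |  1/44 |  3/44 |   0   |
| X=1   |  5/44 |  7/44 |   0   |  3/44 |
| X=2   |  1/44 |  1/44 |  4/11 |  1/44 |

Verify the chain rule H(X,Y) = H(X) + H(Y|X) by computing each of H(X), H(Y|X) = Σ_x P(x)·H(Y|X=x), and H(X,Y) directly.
H(X) = 1.5382 bits, H(Y|X) = 1.1876 bits, H(X,Y) = 2.7258 bits

Marginal of X (row sums):
  P(X=0) = 3/22 + 1/44 + 3/44 + 0 = 5/22
  P(X=1) = 5/44 + 7/44 + 0 + 3/44 = 15/44
  P(X=2) = 1/44 + 1/44 + 4/11 + 1/44 = 19/44
H(X) = -[(5/22)·log₂(5/22) + (15/44)·log₂(15/44) + (19/44)·log₂(19/44)]
  = 0.48580 + 0.52928 + 0.52315 = 1.5382 bits

H(Y|X) = Σ_x P(x)·H(Y|X=x):
  X=0: P(X=0) = 5/22, P(Y|X=0) = (3/5, 1/10, 3/10, 0) → H(Y|X=0) = 1.29546
  X=1: P(X=1) = 15/44, P(Y|X=1) = (1/3, 7/15, 0, 1/5) → H(Y|X=1) = 1.50582
  X=2: P(X=2) = 19/44, P(Y|X=2) = (1/19, 1/19, 16/19, 1/19) → H(Y|X=2) = 0.87951
H(Y|X) = (5/22)·1.29546 + (15/44)·1.50582 + (19/44)·0.87951 = 1.1876 bits

H(X,Y) = -Σ_{x,y} P(x,y) log₂ P(x,y). Per-cell terms -P(x,y)·log₂P(x,y):
  X=0: 0.39197, 0.12408, 0.26417, 0.00000
  X=1: 0.35653, 0.42192, 0.00000, 0.26417
  X=2: 0.12408, 0.12408, 0.53070, 0.12408
  (cells with P = 0 contribute 0)
Sum of the 12 terms: H(X,Y) = 2.7258 bits

Chain rule check:
  H(X) + H(Y|X) = 1.5382 + 1.1876 = 2.7258 bits
  H(X,Y) = 2.7258 bits
✓ Chain rule verified.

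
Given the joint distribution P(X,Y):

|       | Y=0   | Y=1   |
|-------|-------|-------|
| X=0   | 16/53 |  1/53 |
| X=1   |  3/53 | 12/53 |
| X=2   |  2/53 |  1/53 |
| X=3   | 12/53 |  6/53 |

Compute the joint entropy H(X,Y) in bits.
2.4769 bits

H(X,Y) = -Σ_{x,y} P(x,y) log₂ P(x,y). Per-cell terms -P(x,y)·log₂P(x,y):
  X=0: 0.5216, 0.1081
  X=1: 0.2345, 0.4852
  X=2: 0.1784, 0.1081
  X=3: 0.4852, 0.3558
Sum of the 8 terms: H(X,Y) = 2.4769 bits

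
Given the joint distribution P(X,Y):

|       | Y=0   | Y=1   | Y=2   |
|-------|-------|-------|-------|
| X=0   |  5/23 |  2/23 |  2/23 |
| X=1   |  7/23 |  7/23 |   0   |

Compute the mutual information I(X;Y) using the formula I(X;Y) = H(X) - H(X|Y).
0.1554 bits

I(X;Y) = H(X) - H(X|Y)

Marginal of X (row sums):
  P(X=0) = 5/23 + 2/23 + 2/23 = 9/23
  P(X=1) = 7/23 + 7/23 + 0 = 14/23
H(X) = -[(9/23)·log₂(9/23) + (14/23)·log₂(14/23)]
  = 0.529684 + 0.435952 = 0.96564 bits

Marginal of Y (column sums):
  P(Y=0) = 5/23 + 7/23 = 12/23
  P(Y=1) = 2/23 + 7/23 = 9/23
  P(Y=2) = 2/23 + 0 = 2/23
H(X|Y) = Σ_y P(y)·H(X|Y=y):
  Y=0: P(Y=0) = 12/23, P(X|Y=0) = (5/12, 7/12) → H(X|Y=0) = 0.979869
  Y=1: P(Y=1) = 9/23, P(X|Y=1) = (2/9, 7/9) → H(X|Y=1) = 0.764205
  Y=2: P(Y=2) = 2/23, P(X|Y=2) = (1, 0) → H(X|Y=2) = 0.000000
H(X|Y) = (12/23)·0.979869 + (9/23)·0.764205 + (2/23)·0.000000 = 0.81027 bits

I(X;Y) = H(X) - H(X|Y) = 0.96564 - 0.81027 = 0.1554 bits

Cross-check via I(X;Y) = H(X) + H(Y) - H(X,Y): computing H(Y) from the column sums and H(X,Y) from the 6 cells in the same way gives H(Y) = 1.32578 bits and H(X,Y) = 2.13606 bits, so
I(X;Y) = 0.96564 + 1.32578 - 2.13606 = 0.1554 bits ✓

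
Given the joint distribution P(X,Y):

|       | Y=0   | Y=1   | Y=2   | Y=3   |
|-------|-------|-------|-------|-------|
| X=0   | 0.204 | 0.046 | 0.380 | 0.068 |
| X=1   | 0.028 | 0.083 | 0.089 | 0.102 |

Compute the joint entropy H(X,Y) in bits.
2.5554 bits

H(X,Y) = -Σ_{x,y} P(x,y) log₂ P(x,y). Per-cell terms -P(x,y)·log₂P(x,y):
  X=0: 0.46785, 0.20434, 0.53045, 0.26373
  X=1: 0.14444, 0.29803, 0.31061, 0.33592
Sum of the 8 terms: H(X,Y) = 2.5554 bits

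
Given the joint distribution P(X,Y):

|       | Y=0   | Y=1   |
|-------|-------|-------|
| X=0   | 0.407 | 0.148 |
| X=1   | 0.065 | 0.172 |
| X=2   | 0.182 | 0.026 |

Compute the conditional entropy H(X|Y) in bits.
1.2827 bits

H(X|Y) = H(X,Y) - H(Y)

H(X,Y) = -Σ_{x,y} P(x,y) log₂ P(x,y). Per-cell terms -P(x,y)·log₂P(x,y):
  X=0: 0.52784, 0.40794
  X=1: 0.25632, 0.43680
  X=2: 0.44735, 0.13690
Sum of the 6 terms: H(X,Y) = 2.21315 bits

Marginal of Y (column sums):
  P(Y=0) = 0.407 + 0.065 + 0.182 = 0.654
  P(Y=1) = 0.148 + 0.172 + 0.026 = 0.346
H(Y) = -[0.654·log₂(0.654) + 0.346·log₂(0.346)]
  = 0.40066 + 0.52978 = 0.93044 bits

H(X|Y) = H(X,Y) - H(Y) = 2.21315 - 0.93044 = 1.2827 bits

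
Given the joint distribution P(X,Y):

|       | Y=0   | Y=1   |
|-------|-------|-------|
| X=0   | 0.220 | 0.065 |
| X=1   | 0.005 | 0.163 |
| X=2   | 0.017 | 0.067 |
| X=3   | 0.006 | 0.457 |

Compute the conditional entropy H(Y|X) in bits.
0.3605 bits

H(Y|X) = H(X,Y) - H(X)

H(X,Y) = -Σ_{x,y} P(x,y) log₂ P(x,y). Per-cell terms -P(x,y)·log₂P(x,y):
  X=0: 0.4806, 0.2563
  X=1: 0.0382, 0.4266
  X=2: 0.0999, 0.2613
  X=3: 0.0443, 0.5163
Sum of the 8 terms: H(X,Y) = 2.1235 bits

Marginal of X (row sums):
  P(X=0) = 0.220 + 0.065 = 0.285
  P(X=1) = 0.005 + 0.163 = 0.168
  P(X=2) = 0.017 + 0.067 = 0.084
  P(X=3) = 0.006 + 0.457 = 0.463
H(X) = -[0.285·log₂(0.285) + 0.168·log₂(0.168) + 0.084·log₂(0.084) + 0.463·log₂(0.463)]
  = 0.5161 + 0.4323 + 0.3002 + 0.5144 = 1.7630 bits

H(Y|X) = H(X,Y) - H(X) = 2.1235 - 1.7630 = 0.3605 bits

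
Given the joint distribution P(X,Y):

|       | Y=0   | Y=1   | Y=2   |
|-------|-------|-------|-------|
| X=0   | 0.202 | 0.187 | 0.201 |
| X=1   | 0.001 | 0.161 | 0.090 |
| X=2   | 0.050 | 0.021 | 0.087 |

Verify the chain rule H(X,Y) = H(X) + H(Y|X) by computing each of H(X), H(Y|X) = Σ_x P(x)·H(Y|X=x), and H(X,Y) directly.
H(X) = 1.3708 bits, H(Y|X) = 1.3994 bits, H(X,Y) = 2.7702 bits

Marginal of X (row sums):
  P(X=0) = 0.202 + 0.187 + 0.201 = 0.590
  P(X=1) = 0.001 + 0.161 + 0.090 = 0.252
  P(X=2) = 0.050 + 0.021 + 0.087 = 0.158
H(X) = -[0.590·log₂(0.590) + 0.252·log₂(0.252) + 0.158·log₂(0.158)]
  = 0.4491 + 0.5011 + 0.4206 = 1.3708 bits

H(Y|X) = Σ_x P(x)·H(Y|X=x):
  X=0: P(X=0) = 0.590, P(Y|X=0) = (101/295, 187/590, 201/590) → H(Y|X=0) = 1.5841
  X=1: P(X=1) = 0.252, P(Y|X=1) = (1/252, 23/36, 5/14) → H(Y|X=1) = 0.9751
  X=2: P(X=2) = 0.158, P(Y|X=2) = (25/79, 21/158, 87/158) → H(Y|X=2) = 1.3863
H(Y|X) = 0.590·1.5841 + 0.252·0.9751 + 0.158·1.3863 = 1.3994 bits

H(X,Y) = -Σ_{x,y} P(x,y) log₂ P(x,y). Per-cell terms -P(x,y)·log₂P(x,y):
  X=0: 0.4661, 0.4523, 0.4653
  X=1: 0.0100, 0.4242, 0.3127
  X=2: 0.2161, 0.1170, 0.3065
Sum of the 9 terms: H(X,Y) = 2.7702 bits

Chain rule check:
  H(X) + H(Y|X) = 1.3708 + 1.3994 = 2.7702 bits
  H(X,Y) = 2.7702 bits
✓ Chain rule verified.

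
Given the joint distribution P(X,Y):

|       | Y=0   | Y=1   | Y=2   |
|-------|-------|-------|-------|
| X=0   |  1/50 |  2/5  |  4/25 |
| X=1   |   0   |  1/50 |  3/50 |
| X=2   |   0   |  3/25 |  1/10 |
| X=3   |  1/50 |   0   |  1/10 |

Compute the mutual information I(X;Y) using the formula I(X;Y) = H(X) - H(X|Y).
0.2210 bits

I(X;Y) = H(X) - H(X|Y)

Marginal of X (row sums):
  P(X=0) = 1/50 + 2/5 + 4/25 = 29/50
  P(X=1) = 0 + 1/50 + 3/50 = 2/25
  P(X=2) = 0 + 3/25 + 1/10 = 11/50
  P(X=3) = 1/50 + 0 + 1/10 = 3/25
H(X) = -[(29/50)·log₂(29/50) + (2/25)·log₂(2/25) + (11/50)·log₂(11/50) + (3/25)·log₂(3/25)]
  = 0.4558 + 0.2915 + 0.4806 + 0.3671 = 1.5950 bits

Marginal of Y (column sums):
  P(Y=0) = 1/50 + 0 + 0 + 1/50 = 1/25
  P(Y=1) = 2/5 + 1/50 + 3/25 + 0 = 27/50
  P(Y=2) = 4/25 + 3/50 + 1/10 + 1/10 = 21/50
H(X|Y) = Σ_y P(y)·H(X|Y=y):
  Y=0: P(Y=0) = 1/25, P(X|Y=0) = (1/2, 0, 0, 1/2) → H(X|Y=0) = 1.0000
  Y=1: P(Y=1) = 27/50, P(X|Y=1) = (20/27, 1/27, 2/9, 0) → H(X|Y=1) = 0.9790
  Y=2: P(Y=2) = 21/50, P(X|Y=2) = (8/21, 1/7, 5/21, 5/21) → H(X|Y=2) = 1.9174
H(X|Y) = (1/25)·1.0000 + (27/50)·0.9790 + (21/50)·1.9174 = 1.3740 bits

I(X;Y) = H(X) - H(X|Y) = 1.5950 - 1.3740 = 0.2210 bits

Cross-check via I(X;Y) = H(X) + H(Y) - H(X,Y): computing H(Y) from the column sums and H(X,Y) from the 12 cells in the same way gives H(Y) = 1.1914 bits and H(X,Y) = 2.5654 bits, so
I(X;Y) = 1.5950 + 1.1914 - 2.5654 = 0.2210 bits ✓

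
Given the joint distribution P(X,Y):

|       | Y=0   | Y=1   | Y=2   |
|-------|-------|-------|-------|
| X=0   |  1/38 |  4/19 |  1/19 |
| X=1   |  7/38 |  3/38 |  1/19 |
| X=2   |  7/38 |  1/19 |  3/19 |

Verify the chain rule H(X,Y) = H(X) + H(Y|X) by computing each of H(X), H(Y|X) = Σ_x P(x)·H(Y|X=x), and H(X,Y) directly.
H(X) = 1.5722 bits, H(Y|X) = 1.3187 bits, H(X,Y) = 2.8909 bits

Marginal of X (row sums):
  P(X=0) = 1/38 + 4/19 + 1/19 = 11/38
  P(X=1) = 7/38 + 3/38 + 1/19 = 6/19
  P(X=2) = 7/38 + 1/19 + 3/19 = 15/38
H(X) = -[(11/38)·log₂(11/38) + (6/19)·log₂(6/19) + (15/38)·log₂(15/38)]
  = 0.51772 + 0.52515 + 0.52936 = 1.5722 bits

H(Y|X) = Σ_x P(x)·H(Y|X=x):
  X=0: P(X=0) = 11/38, P(Y|X=0) = (1/11, 8/11, 2/11) → H(Y|X=0) = 1.09580
  X=1: P(X=1) = 6/19, P(Y|X=1) = (7/12, 1/4, 1/6) → H(Y|X=1) = 1.38443
  X=2: P(X=2) = 15/38, P(Y|X=2) = (7/15, 2/15, 2/5) → H(Y|X=2) = 1.42947
H(Y|X) = (11/38)·1.09580 + (6/19)·1.38443 + (15/38)·1.42947 = 1.3187 bits

H(X,Y) = -Σ_{x,y} P(x,y) log₂ P(x,y). Per-cell terms -P(x,y)·log₂P(x,y):
  X=0: 0.13810, 0.47325, 0.22358
  X=1: 0.44958, 0.28918, 0.22358
  X=2: 0.44958, 0.22358, 0.42047
Sum of the 9 terms: H(X,Y) = 2.8909 bits

Chain rule check:
  H(X) + H(Y|X) = 1.5722 + 1.3187 = 2.8909 bits
  H(X,Y) = 2.8909 bits
✓ Chain rule verified.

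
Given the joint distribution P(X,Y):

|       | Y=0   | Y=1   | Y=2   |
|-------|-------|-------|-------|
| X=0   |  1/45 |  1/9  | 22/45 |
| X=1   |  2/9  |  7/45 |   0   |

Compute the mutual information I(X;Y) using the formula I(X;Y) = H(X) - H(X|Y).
0.5877 bits

I(X;Y) = H(X) - H(X|Y)

Marginal of X (row sums):
  P(X=0) = 1/45 + 1/9 + 22/45 = 28/45
  P(X=1) = 2/9 + 7/45 + 0 = 17/45
H(X) = -[(28/45)·log₂(28/45) + (17/45)·log₂(17/45)]
  = 0.42591 + 0.53055 = 0.95646 bits

Marginal of Y (column sums):
  P(Y=0) = 1/45 + 2/9 = 11/45
  P(Y=1) = 1/9 + 7/45 = 4/15
  P(Y=2) = 22/45 + 0 = 22/45
H(X|Y) = Σ_y P(y)·H(X|Y=y):
  Y=0: P(Y=0) = 11/45, P(X|Y=0) = (1/11, 10/11) → H(X|Y=0) = 0.43950
  Y=1: P(Y=1) = 4/15, P(X|Y=1) = (5/12, 7/12) → H(X|Y=1) = 0.97987
  Y=2: P(Y=2) = 22/45, P(X|Y=2) = (1, 0) → H(X|Y=2) = 0.00000
H(X|Y) = (11/45)·0.43950 + (4/15)·0.97987 + (22/45)·0.00000 = 0.36873 bits

I(X;Y) = H(X) - H(X|Y) = 0.95646 - 0.36873 = 0.5877 bits

Cross-check via I(X;Y) = H(X) + H(Y) - H(X,Y): computing H(Y) from the column sums and H(X,Y) from the 6 cells in the same way gives H(Y) = 1.51006 bits and H(X,Y) = 1.87879 bits, so
I(X;Y) = 0.95646 + 1.51006 - 1.87879 = 0.5877 bits ✓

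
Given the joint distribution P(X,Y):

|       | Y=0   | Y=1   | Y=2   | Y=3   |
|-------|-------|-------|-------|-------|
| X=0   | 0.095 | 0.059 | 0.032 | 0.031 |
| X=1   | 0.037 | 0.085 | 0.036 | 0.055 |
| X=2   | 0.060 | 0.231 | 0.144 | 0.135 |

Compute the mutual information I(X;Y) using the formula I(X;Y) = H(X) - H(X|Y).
0.0759 bits

I(X;Y) = H(X) - H(X|Y)

Marginal of X (row sums):
  P(X=0) = 0.095 + 0.059 + 0.032 + 0.031 = 0.217
  P(X=1) = 0.037 + 0.085 + 0.036 + 0.055 = 0.213
  P(X=2) = 0.060 + 0.231 + 0.144 + 0.135 = 0.570
H(X) = -[0.217·log₂(0.217) + 0.213·log₂(0.213) + 0.570·log₂(0.570)]
  = 0.47832 + 0.47522 + 0.46225 = 1.41579 bits

Marginal of Y (column sums):
  P(Y=0) = 0.095 + 0.037 + 0.060 = 0.192
  P(Y=1) = 0.059 + 0.085 + 0.231 = 0.375
  P(Y=2) = 0.032 + 0.036 + 0.144 = 0.212
  P(Y=3) = 0.031 + 0.055 + 0.135 = 0.221
H(X|Y) = Σ_y P(y)·H(X|Y=y):
  Y=0: P(Y=0) = 0.192, P(X|Y=0) = (95/192, 37/192, 5/16) → H(X|Y=0) = 1.48444
  Y=1: P(Y=1) = 0.375, P(X|Y=1) = (59/375, 17/75, 77/125) → H(X|Y=1) = 1.33574
  Y=2: P(Y=2) = 0.212, P(X|Y=2) = (8/53, 9/53, 36/53) → H(X|Y=2) = 1.22515
  Y=3: P(Y=3) = 0.221, P(X|Y=3) = (31/221, 55/221, 135/221) → H(X|Y=3) = 1.33123
H(X|Y) = 0.192·1.48444 + 0.375·1.33574 + 0.212·1.22515 + 0.221·1.33123 = 1.33985 bits

I(X;Y) = H(X) - H(X|Y) = 1.41579 - 1.33985 = 0.0759 bits

Cross-check via I(X;Y) = H(X) + H(Y) - H(X,Y): computing H(Y) from the column sums and H(X,Y) from the 12 cells in the same way gives H(Y) = 1.94350 bits and H(X,Y) = 3.28335 bits, so
I(X;Y) = 1.41579 + 1.94350 - 3.28335 = 0.0759 bits ✓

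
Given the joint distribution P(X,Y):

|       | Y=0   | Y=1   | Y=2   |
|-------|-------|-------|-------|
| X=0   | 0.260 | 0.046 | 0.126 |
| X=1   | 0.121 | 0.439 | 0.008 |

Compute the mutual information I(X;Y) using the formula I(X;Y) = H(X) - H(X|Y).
0.3799 bits

I(X;Y) = H(X) - H(X|Y)

Marginal of X (row sums):
  P(X=0) = 0.260 + 0.046 + 0.126 = 0.432
  P(X=1) = 0.121 + 0.439 + 0.008 = 0.568
H(X) = -[0.432·log₂(0.432) + 0.568·log₂(0.568)]
  = 0.5231 + 0.4635 = 0.9866 bits

Marginal of Y (column sums):
  P(Y=0) = 0.260 + 0.121 = 0.381
  P(Y=1) = 0.046 + 0.439 = 0.485
  P(Y=2) = 0.126 + 0.008 = 0.134
H(X|Y) = Σ_y P(y)·H(X|Y=y):
  Y=0: P(Y=0) = 0.381, P(X|Y=0) = (260/381, 121/381) → H(X|Y=0) = 0.9017
  Y=1: P(Y=1) = 0.485, P(X|Y=1) = (46/485, 439/485) → H(X|Y=1) = 0.4524
  Y=2: P(Y=2) = 0.134, P(X|Y=2) = (63/67, 4/67) → H(X|Y=2) = 0.3263
H(X|Y) = 0.381·0.9017 + 0.485·0.4524 + 0.134·0.3263 = 0.6067 bits

I(X;Y) = H(X) - H(X|Y) = 0.9866 - 0.6067 = 0.3799 bits

Cross-check via I(X;Y) = H(X) + H(Y) - H(X,Y): computing H(Y) from the column sums and H(X,Y) from the 6 cells in the same way gives H(Y) = 1.4253 bits and H(X,Y) = 2.0320 bits, so
I(X;Y) = 0.9866 + 1.4253 - 2.0320 = 0.3799 bits ✓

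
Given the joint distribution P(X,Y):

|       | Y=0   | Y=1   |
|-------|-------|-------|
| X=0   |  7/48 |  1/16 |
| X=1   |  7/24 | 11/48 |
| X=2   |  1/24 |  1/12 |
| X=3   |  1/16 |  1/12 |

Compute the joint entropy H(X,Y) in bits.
2.6992 bits

H(X,Y) = -Σ_{x,y} P(x,y) log₂ P(x,y). Per-cell terms -P(x,y)·log₂P(x,y):
  X=0: 0.40507, 0.25000
  X=1: 0.51847, 0.48710
  X=2: 0.19104, 0.29875
  X=3: 0.25000, 0.29875
Sum of the 8 terms: H(X,Y) = 2.6992 bits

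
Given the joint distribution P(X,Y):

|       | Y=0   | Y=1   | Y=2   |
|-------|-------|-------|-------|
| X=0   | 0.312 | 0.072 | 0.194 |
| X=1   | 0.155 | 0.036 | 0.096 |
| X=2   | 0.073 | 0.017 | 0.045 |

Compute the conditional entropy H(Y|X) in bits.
1.3836 bits

H(Y|X) = H(X,Y) - H(X)

H(X,Y) = -Σ_{x,y} P(x,y) log₂ P(x,y). Per-cell terms -P(x,y)·log₂P(x,y):
  X=0: 0.5243, 0.2733, 0.4590
  X=1: 0.4169, 0.1727, 0.3246
  X=2: 0.2756, 0.0999, 0.2013
Sum of the 9 terms: H(X,Y) = 2.7476 bits

Marginal of X (row sums):
  P(X=0) = 0.312 + 0.072 + 0.194 = 0.578
  P(X=1) = 0.155 + 0.036 + 0.096 = 0.287
  P(X=2) = 0.073 + 0.017 + 0.045 = 0.135
H(X) = -[0.578·log₂(0.578) + 0.287·log₂(0.287) + 0.135·log₂(0.135)]
  = 0.4571 + 0.5169 + 0.3900 = 1.3640 bits

H(Y|X) = H(X,Y) - H(X) = 2.7476 - 1.3640 = 1.3836 bits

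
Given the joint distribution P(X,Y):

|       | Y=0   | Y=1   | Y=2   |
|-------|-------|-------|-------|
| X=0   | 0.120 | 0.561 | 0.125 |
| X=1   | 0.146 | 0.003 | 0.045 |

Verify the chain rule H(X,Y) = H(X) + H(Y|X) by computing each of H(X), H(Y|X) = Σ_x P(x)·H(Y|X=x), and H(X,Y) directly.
H(X) = 0.7098 bits, H(Y|X) = 1.1319 bits, H(X,Y) = 1.8417 bits

Marginal of X (row sums):
  P(X=0) = 0.120 + 0.561 + 0.125 = 0.806
  P(X=1) = 0.146 + 0.003 + 0.045 = 0.194
H(X) = -[0.806·log₂(0.806) + 0.194·log₂(0.194)]
  = 0.25079 + 0.45898 = 0.7098 bits

H(Y|X) = Σ_x P(x)·H(Y|X=x):
  X=0: P(X=0) = 0.806, P(Y|X=0) = (60/403, 561/806, 125/806) → H(Y|X=0) = 1.18997
  X=1: P(X=1) = 0.194, P(Y|X=1) = (73/97, 3/194, 45/194) → H(Y|X=1) = 0.89062
H(Y|X) = 0.806·1.18997 + 0.194·0.89062 = 1.1319 bits

H(X,Y) = -Σ_{x,y} P(x,y) log₂ P(x,y). Per-cell terms -P(x,y)·log₂P(x,y):
  X=0: 0.36707, 0.46783, 0.37500
  X=1: 0.40529, 0.02514, 0.20133
Sum of the 6 terms: H(X,Y) = 1.8417 bits

Chain rule check:
  H(X) + H(Y|X) = 0.7098 + 1.1319 = 1.8417 bits
  H(X,Y) = 1.8417 bits
✓ Chain rule verified.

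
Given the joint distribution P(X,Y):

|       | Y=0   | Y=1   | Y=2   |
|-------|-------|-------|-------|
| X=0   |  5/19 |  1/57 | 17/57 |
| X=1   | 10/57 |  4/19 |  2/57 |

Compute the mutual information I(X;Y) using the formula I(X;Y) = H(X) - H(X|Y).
0.3050 bits

I(X;Y) = H(X) - H(X|Y)

Marginal of X (row sums):
  P(X=0) = 5/19 + 1/57 + 17/57 = 11/19
  P(X=1) = 10/57 + 4/19 + 2/57 = 8/19
H(X) = -[(11/19)·log₂(11/19) + (8/19)·log₂(8/19)]
  = 0.4565 + 0.5254 = 0.9819 bits

Marginal of Y (column sums):
  P(Y=0) = 5/19 + 10/57 = 25/57
  P(Y=1) = 1/57 + 4/19 = 13/57
  P(Y=2) = 17/57 + 2/57 = 1/3
H(X|Y) = Σ_y P(y)·H(X|Y=y):
  Y=0: P(Y=0) = 25/57, P(X|Y=0) = (3/5, 2/5) → H(X|Y=0) = 0.9710
  Y=1: P(Y=1) = 13/57, P(X|Y=1) = (1/13, 12/13) → H(X|Y=1) = 0.3912
  Y=2: P(Y=2) = 1/3, P(X|Y=2) = (17/19, 2/19) → H(X|Y=2) = 0.4855
H(X|Y) = (25/57)·0.9710 + (13/57)·0.3912 + (1/3)·0.4855 = 0.6769 bits

I(X;Y) = H(X) - H(X|Y) = 0.9819 - 0.6769 = 0.3050 bits

Cross-check via I(X;Y) = H(X) + H(Y) - H(X,Y): computing H(Y) from the column sums and H(X,Y) from the 6 cells in the same way gives H(Y) = 1.5362 bits and H(X,Y) = 2.2131 bits, so
I(X;Y) = 0.9819 + 1.5362 - 2.2131 = 0.3050 bits ✓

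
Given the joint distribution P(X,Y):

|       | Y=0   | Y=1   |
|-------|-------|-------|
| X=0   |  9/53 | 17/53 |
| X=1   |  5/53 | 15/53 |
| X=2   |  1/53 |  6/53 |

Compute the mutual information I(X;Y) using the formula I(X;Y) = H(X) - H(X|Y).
0.0187 bits

I(X;Y) = H(X) - H(X|Y)

Marginal of X (row sums):
  P(X=0) = 9/53 + 17/53 = 26/53
  P(X=1) = 5/53 + 15/53 = 20/53
  P(X=2) = 1/53 + 6/53 = 7/53
H(X) = -[(26/53)·log₂(26/53) + (20/53)·log₂(20/53) + (7/53)·log₂(7/53)]
  = 0.5040 + 0.5306 + 0.3857 = 1.4203 bits

Marginal of Y (column sums):
  P(Y=0) = 9/53 + 5/53 + 1/53 = 15/53
  P(Y=1) = 17/53 + 15/53 + 6/53 = 38/53
H(X|Y) = Σ_y P(y)·H(X|Y=y):
  Y=0: P(Y=0) = 15/53, P(X|Y=0) = (3/5, 1/3, 1/15) → H(X|Y=0) = 1.2310
  Y=1: P(Y=1) = 38/53, P(X|Y=1) = (17/38, 15/38, 3/19) → H(X|Y=1) = 1.4690
H(X|Y) = (15/53)·1.2310 + (38/53)·1.4690 = 1.4016 bits

I(X;Y) = H(X) - H(X|Y) = 1.4203 - 1.4016 = 0.0187 bits

Cross-check via I(X;Y) = H(X) + H(Y) - H(X,Y): computing H(Y) from the column sums and H(X,Y) from the 6 cells in the same way gives H(Y) = 0.8595 bits and H(X,Y) = 2.2611 bits, so
I(X;Y) = 1.4203 + 0.8595 - 2.2611 = 0.0187 bits ✓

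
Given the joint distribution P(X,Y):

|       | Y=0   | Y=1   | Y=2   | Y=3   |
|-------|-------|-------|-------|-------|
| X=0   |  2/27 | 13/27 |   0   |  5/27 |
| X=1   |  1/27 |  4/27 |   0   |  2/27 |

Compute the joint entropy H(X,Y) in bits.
2.0988 bits

H(X,Y) = -Σ_{x,y} P(x,y) log₂ P(x,y). Per-cell terms -P(x,y)·log₂P(x,y):
  X=0: 0.27814, 0.50770, 0.00000, 0.45055
  X=1: 0.17611, 0.40813, 0.00000, 0.27814
  (cells with P = 0 contribute 0)
Sum of the 8 terms: H(X,Y) = 2.0988 bits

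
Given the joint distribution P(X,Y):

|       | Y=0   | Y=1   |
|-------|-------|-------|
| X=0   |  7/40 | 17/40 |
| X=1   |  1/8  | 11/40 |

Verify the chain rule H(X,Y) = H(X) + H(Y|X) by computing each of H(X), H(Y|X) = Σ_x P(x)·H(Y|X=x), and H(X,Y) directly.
H(X) = 0.9710 bits, H(Y|X) = 0.8809 bits, H(X,Y) = 1.8519 bits

Marginal of X (row sums):
  P(X=0) = 7/40 + 17/40 = 3/5
  P(X=1) = 1/8 + 11/40 = 2/5
H(X) = -[(3/5)·log₂(3/5) + (2/5)·log₂(2/5)]
  = 0.4422 + 0.5288 = 0.9710 bits

H(Y|X) = Σ_x P(x)·H(Y|X=x):
  X=0: P(X=0) = 3/5, P(Y|X=0) = (7/24, 17/24) → H(Y|X=0) = 0.8709
  X=1: P(X=1) = 2/5, P(Y|X=1) = (5/16, 11/16) → H(Y|X=1) = 0.8960
H(Y|X) = (3/5)·0.8709 + (2/5)·0.8960 = 0.8809 bits

H(X,Y) = -Σ_{x,y} P(x,y) log₂ P(x,y). Per-cell terms -P(x,y)·log₂P(x,y):
  X=0: 0.4401, 0.5246
  X=1: 0.3750, 0.5122
Sum of the 4 terms: H(X,Y) = 1.8519 bits

Chain rule check:
  H(X) + H(Y|X) = 0.9710 + 0.8809 = 1.8519 bits
  H(X,Y) = 1.8519 bits
✓ Chain rule verified.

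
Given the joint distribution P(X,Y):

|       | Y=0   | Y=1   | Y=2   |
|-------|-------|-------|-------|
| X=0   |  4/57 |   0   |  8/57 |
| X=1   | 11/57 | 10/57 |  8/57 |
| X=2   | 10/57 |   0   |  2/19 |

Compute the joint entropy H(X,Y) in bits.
2.7451 bits

H(X,Y) = -Σ_{x,y} P(x,y) log₂ P(x,y). Per-cell terms -P(x,y)·log₂P(x,y):
  X=0: 0.2690, 0.0000, 0.3976
  X=1: 0.4580, 0.4405, 0.3976
  X=2: 0.4405, 0.0000, 0.3419
  (cells with P = 0 contribute 0)
Sum of the 9 terms: H(X,Y) = 2.7451 bits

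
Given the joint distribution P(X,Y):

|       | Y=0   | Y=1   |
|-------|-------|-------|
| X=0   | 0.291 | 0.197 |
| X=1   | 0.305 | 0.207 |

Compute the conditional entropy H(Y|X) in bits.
0.9732 bits

H(Y|X) = H(X,Y) - H(X)

H(X,Y) = -Σ_{x,y} P(x,y) log₂ P(x,y). Per-cell terms -P(x,y)·log₂P(x,y):
  X=0: 0.5182, 0.4617
  X=1: 0.5225, 0.4704
Sum of the 4 terms: H(X,Y) = 1.9728 bits

Marginal of X (row sums):
  P(X=0) = 0.291 + 0.197 = 0.488
  P(X=1) = 0.305 + 0.207 = 0.512
H(X) = -[0.488·log₂(0.488) + 0.512·log₂(0.512)]
  = 0.5051 + 0.4945 = 0.9996 bits

H(Y|X) = H(X,Y) - H(X) = 1.9728 - 0.9996 = 0.9732 bits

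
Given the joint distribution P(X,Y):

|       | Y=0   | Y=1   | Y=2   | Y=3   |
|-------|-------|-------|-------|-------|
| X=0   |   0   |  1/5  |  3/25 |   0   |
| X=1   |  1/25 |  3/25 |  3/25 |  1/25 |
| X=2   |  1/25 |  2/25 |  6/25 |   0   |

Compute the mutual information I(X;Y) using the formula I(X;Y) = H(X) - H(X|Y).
0.1885 bits

I(X;Y) = H(X) - H(X|Y)

Marginal of X (row sums):
  P(X=0) = 0 + 1/5 + 3/25 + 0 = 8/25
  P(X=1) = 1/25 + 3/25 + 3/25 + 1/25 = 8/25
  P(X=2) = 1/25 + 2/25 + 6/25 + 0 = 9/25
H(X) = -[(8/25)·log₂(8/25) + (8/25)·log₂(8/25) + (9/25)·log₂(9/25)]
  = 0.52603 + 0.52603 + 0.53062 = 1.5827 bits

Marginal of Y (column sums):
  P(Y=0) = 0 + 1/25 + 1/25 = 2/25
  P(Y=1) = 1/5 + 3/25 + 2/25 = 2/5
  P(Y=2) = 3/25 + 3/25 + 6/25 = 12/25
  P(Y=3) = 0 + 1/25 + 0 = 1/25
H(X|Y) = Σ_y P(y)·H(X|Y=y):
  Y=0: P(Y=0) = 2/25, P(X|Y=0) = (0, 1/2, 1/2) → H(X|Y=0) = 1.00000
  Y=1: P(Y=1) = 2/5, P(X|Y=1) = (1/2, 3/10, 1/5) → H(X|Y=1) = 1.48548
  Y=2: P(Y=2) = 12/25, P(X|Y=2) = (1/4, 1/4, 1/2) → H(X|Y=2) = 1.50000
  Y=3: P(Y=3) = 1/25, P(X|Y=3) = (0, 1, 0) → H(X|Y=3) = 0.00000
H(X|Y) = (2/25)·1.00000 + (2/5)·1.48548 + (12/25)·1.50000 + (1/25)·0.00000 = 1.3942 bits

I(X;Y) = H(X) - H(X|Y) = 1.5827 - 1.3942 = 0.1885 bits

Cross-check via I(X;Y) = H(X) + H(Y) - H(X,Y): computing H(Y) from the column sums and H(X,Y) from the 12 cells in the same way gives H(Y) = 1.5143 bits and H(X,Y) = 2.9085 bits, so
I(X;Y) = 1.5827 + 1.5143 - 2.9085 = 0.1885 bits ✓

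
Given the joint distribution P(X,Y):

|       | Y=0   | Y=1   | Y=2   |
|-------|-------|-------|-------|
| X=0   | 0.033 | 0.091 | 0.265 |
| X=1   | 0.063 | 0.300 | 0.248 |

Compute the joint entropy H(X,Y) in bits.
2.2560 bits

H(X,Y) = -Σ_{x,y} P(x,y) log₂ P(x,y). Per-cell terms -P(x,y)·log₂P(x,y):
  X=0: 0.162406, 0.314677, 0.507723
  X=1: 0.251276, 0.521090, 0.498874
Sum of the 6 terms: H(X,Y) = 2.2560 bits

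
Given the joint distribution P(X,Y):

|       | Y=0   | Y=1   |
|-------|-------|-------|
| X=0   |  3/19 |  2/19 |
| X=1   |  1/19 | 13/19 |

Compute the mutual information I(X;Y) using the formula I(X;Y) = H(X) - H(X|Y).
0.2134 bits

I(X;Y) = H(X) - H(X|Y)

Marginal of X (row sums):
  P(X=0) = 3/19 + 2/19 = 5/19
  P(X=1) = 1/19 + 13/19 = 14/19
H(X) = -[(5/19)·log₂(5/19) + (14/19)·log₂(14/19)]
  = 0.50684 + 0.32463 = 0.83147 bits

Marginal of Y (column sums):
  P(Y=0) = 3/19 + 1/19 = 4/19
  P(Y=1) = 2/19 + 13/19 = 15/19
H(X|Y) = Σ_y P(y)·H(X|Y=y):
  Y=0: P(Y=0) = 4/19, P(X|Y=0) = (3/4, 1/4) → H(X|Y=0) = 0.81128
  Y=1: P(Y=1) = 15/19, P(X|Y=1) = (2/15, 13/15) → H(X|Y=1) = 0.56651
H(X|Y) = (4/19)·0.81128 + (15/19)·0.56651 = 0.61804 bits

I(X;Y) = H(X) - H(X|Y) = 0.83147 - 0.61804 = 0.2134 bits

Cross-check via I(X;Y) = H(X) + H(Y) - H(X,Y): computing H(Y) from the column sums and H(X,Y) from the 4 cells in the same way gives H(Y) = 0.74249 bits and H(X,Y) = 1.36053 bits, so
I(X;Y) = 0.83147 + 0.74249 - 1.36053 = 0.2134 bits ✓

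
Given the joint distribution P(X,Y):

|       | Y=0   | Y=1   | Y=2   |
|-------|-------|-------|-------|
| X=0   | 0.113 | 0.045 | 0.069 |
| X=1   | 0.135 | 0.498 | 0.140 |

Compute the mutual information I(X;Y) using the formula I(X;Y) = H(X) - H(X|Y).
0.1111 bits

I(X;Y) = H(X) - H(X|Y)

Marginal of X (row sums):
  P(X=0) = 0.113 + 0.045 + 0.069 = 0.227
  P(X=1) = 0.135 + 0.498 + 0.140 = 0.773
H(X) = -[0.227·log₂(0.227) + 0.773·log₂(0.773)]
  = 0.485607 + 0.287138 = 0.772745 bits

Marginal of Y (column sums):
  P(Y=0) = 0.113 + 0.135 = 0.248
  P(Y=1) = 0.045 + 0.498 = 0.543
  P(Y=2) = 0.069 + 0.140 = 0.209
H(X|Y) = Σ_y P(y)·H(X|Y=y):
  Y=0: P(Y=0) = 0.248, P(X|Y=0) = (113/248, 135/248) → H(X|Y=0) = 0.994316
  Y=1: P(Y=1) = 0.543, P(X|Y=1) = (15/181, 166/181) → H(X|Y=1) = 0.412222
  Y=2: P(Y=2) = 0.209, P(X|Y=2) = (69/209, 140/209) → H(X|Y=2) = 0.915073
H(X|Y) = 0.248·0.994316 + 0.543·0.412222 + 0.209·0.915073 = 0.661677 bits

I(X;Y) = H(X) - H(X|Y) = 0.772745 - 0.661677 = 0.1111 bits

Cross-check via I(X;Y) = H(X) + H(Y) - H(X,Y): computing H(Y) from the column sums and H(X,Y) from the 6 cells in the same way gives H(Y) = 1.449255 bits and H(X,Y) = 2.110932 bits, so
I(X;Y) = 0.772745 + 1.449255 - 2.110932 = 0.1111 bits ✓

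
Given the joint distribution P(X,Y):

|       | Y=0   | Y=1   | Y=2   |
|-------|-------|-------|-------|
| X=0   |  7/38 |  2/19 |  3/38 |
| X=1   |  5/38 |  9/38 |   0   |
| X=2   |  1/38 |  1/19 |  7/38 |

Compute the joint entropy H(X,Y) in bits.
2.7691 bits

H(X,Y) = -Σ_{x,y} P(x,y) log₂ P(x,y). Per-cell terms -P(x,y)·log₂P(x,y):
  X=0: 0.44958, 0.34189, 0.28918
  X=1: 0.38500, 0.49216, 0.00000
  X=2: 0.13810, 0.22358, 0.44958
  (cells with P = 0 contribute 0)
Sum of the 9 terms: H(X,Y) = 2.7691 bits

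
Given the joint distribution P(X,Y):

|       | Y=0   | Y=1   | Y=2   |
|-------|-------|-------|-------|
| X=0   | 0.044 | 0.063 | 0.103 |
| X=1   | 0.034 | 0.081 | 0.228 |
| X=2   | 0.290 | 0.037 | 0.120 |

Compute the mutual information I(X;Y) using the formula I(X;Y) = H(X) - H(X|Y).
0.2226 bits

I(X;Y) = H(X) - H(X|Y)

Marginal of X (row sums):
  P(X=0) = 0.044 + 0.063 + 0.103 = 0.210
  P(X=1) = 0.034 + 0.081 + 0.228 = 0.343
  P(X=2) = 0.290 + 0.037 + 0.120 = 0.447
H(X) = -[0.210·log₂(0.210) + 0.343·log₂(0.343) + 0.447·log₂(0.447)]
  = 0.47282 + 0.52950 + 0.51926 = 1.52158 bits

Marginal of Y (column sums):
  P(Y=0) = 0.044 + 0.034 + 0.290 = 0.368
  P(Y=1) = 0.063 + 0.081 + 0.037 = 0.181
  P(Y=2) = 0.103 + 0.228 + 0.120 = 0.451
H(X|Y) = Σ_y P(y)·H(X|Y=y):
  Y=0: P(Y=0) = 0.368, P(X|Y=0) = (11/92, 17/184, 145/184) → H(X|Y=0) = 0.95464
  Y=1: P(Y=1) = 0.181, P(X|Y=1) = (63/181, 81/181, 37/181) → H(X|Y=1) = 1.51727
  Y=2: P(Y=2) = 0.451, P(X|Y=2) = (103/451, 228/451, 120/451) → H(X|Y=2) = 1.49229
H(X|Y) = 0.368·0.95464 + 0.181·1.51727 + 0.451·1.49229 = 1.29896 bits

I(X;Y) = H(X) - H(X|Y) = 1.52158 - 1.29896 = 0.2226 bits

Cross-check via I(X;Y) = H(X) + H(Y) - H(X,Y): computing H(Y) from the column sums and H(X,Y) from the 9 cells in the same way gives H(Y) = 1.49518 bits and H(X,Y) = 2.79414 bits, so
I(X;Y) = 1.52158 + 1.49518 - 2.79414 = 0.2226 bits ✓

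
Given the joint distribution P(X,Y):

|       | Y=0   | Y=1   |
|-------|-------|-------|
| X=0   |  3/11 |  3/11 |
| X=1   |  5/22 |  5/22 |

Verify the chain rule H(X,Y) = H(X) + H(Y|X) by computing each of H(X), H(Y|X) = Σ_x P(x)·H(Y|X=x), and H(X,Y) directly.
H(X) = 0.9940 bits, H(Y|X) = 1.0000 bits, H(X,Y) = 1.9940 bits

Marginal of X (row sums):
  P(X=0) = 3/11 + 3/11 = 6/11
  P(X=1) = 5/22 + 5/22 = 5/11
H(X) = -[(6/11)·log₂(6/11) + (5/11)·log₂(5/11)]
  = 0.4770 + 0.5170 = 0.9940 bits

H(Y|X) = Σ_x P(x)·H(Y|X=x):
  X=0: P(X=0) = 6/11, P(Y|X=0) = (1/2, 1/2) → H(Y|X=0) = 1.0000
  X=1: P(X=1) = 5/11, P(Y|X=1) = (1/2, 1/2) → H(Y|X=1) = 1.0000
H(Y|X) = (6/11)·1.0000 + (5/11)·1.0000 = 1.0000 bits

H(X,Y) = -Σ_{x,y} P(x,y) log₂ P(x,y). Per-cell terms -P(x,y)·log₂P(x,y):
  X=0: 0.5112, 0.5112
  X=1: 0.4858, 0.4858
Sum of the 4 terms: H(X,Y) = 1.9940 bits

Chain rule check:
  H(X) + H(Y|X) = 0.9940 + 1.0000 = 1.9940 bits
  H(X,Y) = 1.9940 bits
✓ Chain rule verified.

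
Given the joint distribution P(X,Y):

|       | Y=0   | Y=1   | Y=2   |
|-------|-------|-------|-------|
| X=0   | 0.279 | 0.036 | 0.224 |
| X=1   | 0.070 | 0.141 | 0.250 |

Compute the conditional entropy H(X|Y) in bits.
0.8543 bits

H(X|Y) = H(X,Y) - H(Y)

H(X,Y) = -Σ_{x,y} P(x,y) log₂ P(x,y). Per-cell terms -P(x,y)·log₂P(x,y):
  X=0: 0.51382, 0.17265, 0.48349
  X=1: 0.26856, 0.39850, 0.50000
Sum of the 6 terms: H(X,Y) = 2.3370 bits

Marginal of Y (column sums):
  P(Y=0) = 0.279 + 0.070 = 0.349
  P(Y=1) = 0.036 + 0.141 = 0.177
  P(Y=2) = 0.224 + 0.250 = 0.474
H(Y) = -[0.349·log₂(0.349) + 0.177·log₂(0.177) + 0.474·log₂(0.474)]
  = 0.53003 + 0.44218 + 0.51052 = 1.4827 bits

H(X|Y) = H(X,Y) - H(Y) = 2.3370 - 1.4827 = 0.8543 bits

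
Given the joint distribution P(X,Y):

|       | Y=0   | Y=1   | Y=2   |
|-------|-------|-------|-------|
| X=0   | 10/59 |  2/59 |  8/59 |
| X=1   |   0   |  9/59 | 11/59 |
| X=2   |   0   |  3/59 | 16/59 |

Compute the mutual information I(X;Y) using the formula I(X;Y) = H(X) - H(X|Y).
0.3729 bits

I(X;Y) = H(X) - H(X|Y)

Marginal of X (row sums):
  P(X=0) = 10/59 + 2/59 + 8/59 = 20/59
  P(X=1) = 0 + 9/59 + 11/59 = 20/59
  P(X=2) = 0 + 3/59 + 16/59 = 19/59
H(X) = -[(20/59)·log₂(20/59) + (20/59)·log₂(20/59) + (19/59)·log₂(19/59)]
  = 0.52906 + 0.52906 + 0.52643 = 1.58455 bits

Marginal of Y (column sums):
  P(Y=0) = 10/59 + 0 + 0 = 10/59
  P(Y=1) = 2/59 + 9/59 + 3/59 = 14/59
  P(Y=2) = 8/59 + 11/59 + 16/59 = 35/59
H(X|Y) = Σ_y P(y)·H(X|Y=y):
  Y=0: P(Y=0) = 10/59, P(X|Y=0) = (1, 0, 0) → H(X|Y=0) = 0.00000
  Y=1: P(Y=1) = 14/59, P(X|Y=1) = (1/7, 9/14, 3/14) → H(X|Y=1) = 1.28705
  Y=2: P(Y=2) = 35/59, P(X|Y=2) = (8/35, 11/35, 16/35) → H(X|Y=2) = 1.52775
H(X|Y) = (10/59)·0.00000 + (14/59)·1.28705 + (35/59)·1.52775 = 1.21169 bits

I(X;Y) = H(X) - H(X|Y) = 1.58455 - 1.21169 = 0.3729 bits

Cross-check via I(X;Y) = H(X) + H(Y) - H(X,Y): computing H(Y) from the column sums and H(X,Y) from the 9 cells in the same way gives H(Y) = 1.37337 bits and H(X,Y) = 2.58506 bits, so
I(X;Y) = 1.58455 + 1.37337 - 2.58506 = 0.3729 bits ✓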